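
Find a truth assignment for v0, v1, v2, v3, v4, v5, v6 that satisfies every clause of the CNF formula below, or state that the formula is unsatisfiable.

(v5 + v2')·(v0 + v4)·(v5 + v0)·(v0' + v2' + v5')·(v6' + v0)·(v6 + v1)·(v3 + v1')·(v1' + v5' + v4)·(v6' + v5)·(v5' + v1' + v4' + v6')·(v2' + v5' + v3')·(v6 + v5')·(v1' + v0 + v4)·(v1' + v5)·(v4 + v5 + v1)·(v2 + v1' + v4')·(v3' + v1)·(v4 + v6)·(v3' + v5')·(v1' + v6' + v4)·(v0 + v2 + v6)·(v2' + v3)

Branch on v5: set v5 = 1.
From the singleton clause (v6), v6 = 1.
From the singleton clause (v0), v0 = 1.
From the singleton clause (v2'), v2 = 0.
From the singleton clause (v3'), v3 = 0.
From the singleton clause (v1'), v1 = 0.
No clause remains; v4 is free.

v0 ↦ 1,  v1 ↦ 0,  v2 ↦ 0,  v3 ↦ 0,  v4 ↦ 0,  v5 ↦ 1,  v6 ↦ 1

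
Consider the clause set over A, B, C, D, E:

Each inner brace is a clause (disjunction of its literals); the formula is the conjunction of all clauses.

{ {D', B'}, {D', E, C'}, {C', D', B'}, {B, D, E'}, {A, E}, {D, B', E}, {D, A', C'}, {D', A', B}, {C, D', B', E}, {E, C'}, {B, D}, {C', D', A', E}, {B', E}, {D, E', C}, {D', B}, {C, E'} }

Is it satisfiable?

Yes

Suppose D = 0.
The clause (B) is unit, so B = 1.
The clause (E) is unit, so E = 1.
The clause (C) is unit, so C = 1.
The clause (A') is unit, so A = 0.
All clauses are satisfied.
A satisfying assignment: A: 0; B: 1; C: 1; D: 0; E: 1.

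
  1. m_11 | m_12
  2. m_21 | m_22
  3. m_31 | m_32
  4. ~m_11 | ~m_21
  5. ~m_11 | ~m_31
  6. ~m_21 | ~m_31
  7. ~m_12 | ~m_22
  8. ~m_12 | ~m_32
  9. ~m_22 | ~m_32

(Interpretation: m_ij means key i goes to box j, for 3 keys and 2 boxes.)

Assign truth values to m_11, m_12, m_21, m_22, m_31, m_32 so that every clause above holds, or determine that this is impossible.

UNSATISFIABLE

Try m_11 = 1.
Unit clause (~m_21) forces m_21 = 0.
Unit clause (m_22) forces m_22 = 1.
Unit clause (~m_31) forces m_31 = 0.
Unit clause (m_32) forces m_32 = 1.
But (~m_32) is also a unit clause — contradiction.
So m_11 must be the other value — set m_11 = 0.
Unit clause (m_12) forces m_12 = 1.
Unit clause (~m_22) forces m_22 = 0.
Unit clause (m_21) forces m_21 = 1.
Unit clause (~m_31) forces m_31 = 0.
Unit clause (m_32) forces m_32 = 1.
But (~m_32) is also a unit clause — contradiction.
Neither m_11 = 1 nor m_11 = 0 works.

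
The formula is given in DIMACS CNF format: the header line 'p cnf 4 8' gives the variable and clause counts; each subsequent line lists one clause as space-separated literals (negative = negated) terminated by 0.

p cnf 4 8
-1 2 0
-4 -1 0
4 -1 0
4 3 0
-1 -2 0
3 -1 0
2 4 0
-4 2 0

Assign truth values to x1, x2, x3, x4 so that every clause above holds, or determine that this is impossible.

Try x1 = False.
Try x4 = False.
From the singleton clause (x3), x3 = True.
From the singleton clause (x2), x2 = True.
This assignment satisfies each clause.

x1: False,  x2: True,  x3: True,  x4: False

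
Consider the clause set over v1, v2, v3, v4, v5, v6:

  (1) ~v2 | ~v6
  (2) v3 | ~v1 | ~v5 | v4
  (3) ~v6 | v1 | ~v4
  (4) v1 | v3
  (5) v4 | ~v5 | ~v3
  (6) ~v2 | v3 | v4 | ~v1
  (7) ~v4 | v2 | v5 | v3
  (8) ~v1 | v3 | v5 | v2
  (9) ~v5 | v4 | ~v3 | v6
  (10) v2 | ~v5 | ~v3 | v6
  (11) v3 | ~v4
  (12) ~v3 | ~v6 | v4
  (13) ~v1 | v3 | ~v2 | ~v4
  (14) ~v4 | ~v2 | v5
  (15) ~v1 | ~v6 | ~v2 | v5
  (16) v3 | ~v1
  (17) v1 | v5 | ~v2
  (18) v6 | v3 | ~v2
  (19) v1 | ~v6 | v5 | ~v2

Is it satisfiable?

Yes, satisfiable

Branch on v2: set v2 = 0.
Branch on v1: set v1 = 1.
The clause (v3) is unit, so v3 = 1.
Branch on v4: set v4 = 1.
Branch on v5: set v5 = 0.
No clause remains; v6 is free.
A satisfying assignment: v1 ↦ 1; v2 ↦ 0; v3 ↦ 1; v4 ↦ 1; v5 ↦ 0; v6 ↦ 1.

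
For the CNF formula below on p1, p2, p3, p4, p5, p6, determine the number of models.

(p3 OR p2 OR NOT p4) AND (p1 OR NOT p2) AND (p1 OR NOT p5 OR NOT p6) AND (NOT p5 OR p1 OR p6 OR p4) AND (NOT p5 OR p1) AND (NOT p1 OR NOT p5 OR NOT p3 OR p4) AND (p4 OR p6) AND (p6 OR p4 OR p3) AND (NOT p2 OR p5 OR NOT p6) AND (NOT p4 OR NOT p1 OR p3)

There are 2^6 = 64 truth assignments over (p1, p2, p3, p4, p5, p6).
Split on p3. With p3 = true, the clauses containing p3 are satisfied and NOT p3 drops from the rest; 11 of the 2^5 = 32 assignments to the other variables satisfy what remains.
With p3 = false, by the same count on the reduced clause set, 4 assignments work.
(One model: p1=F, p2=F, p3=F, p4=F, p5=F, p6=T.)
Total: 11 + 4 = 15.

15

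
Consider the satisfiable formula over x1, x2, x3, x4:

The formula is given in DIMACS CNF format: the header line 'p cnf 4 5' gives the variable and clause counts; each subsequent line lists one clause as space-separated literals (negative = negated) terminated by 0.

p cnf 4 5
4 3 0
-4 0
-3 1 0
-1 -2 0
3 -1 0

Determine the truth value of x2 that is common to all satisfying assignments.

Suppose x2 = True.
(¬x4) alone gives x4 = False.
(x3) alone gives x3 = True.
(x1) alone gives x1 = True.
Now (¬x1) is unsatisfied and unit — conflict.
So every satisfying assignment has x2 = False.

False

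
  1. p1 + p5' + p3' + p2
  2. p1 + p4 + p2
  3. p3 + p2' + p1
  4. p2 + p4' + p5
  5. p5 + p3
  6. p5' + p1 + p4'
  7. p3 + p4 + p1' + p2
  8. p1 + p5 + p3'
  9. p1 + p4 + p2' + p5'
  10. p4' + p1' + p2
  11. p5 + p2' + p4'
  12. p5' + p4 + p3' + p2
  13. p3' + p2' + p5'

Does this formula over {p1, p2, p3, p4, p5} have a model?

Yes

Branch on p5: set p5 = 0.
Unit clause (p3) forces p3 = 1.
Unit clause (p1) forces p1 = 1.
Branch on p2: set p2 = 1.
Unit clause (p4') forces p4 = 0.
All clauses are satisfied.
A satisfying assignment: p1: 1; p2: 1; p3: 1; p4: 0; p5: 0.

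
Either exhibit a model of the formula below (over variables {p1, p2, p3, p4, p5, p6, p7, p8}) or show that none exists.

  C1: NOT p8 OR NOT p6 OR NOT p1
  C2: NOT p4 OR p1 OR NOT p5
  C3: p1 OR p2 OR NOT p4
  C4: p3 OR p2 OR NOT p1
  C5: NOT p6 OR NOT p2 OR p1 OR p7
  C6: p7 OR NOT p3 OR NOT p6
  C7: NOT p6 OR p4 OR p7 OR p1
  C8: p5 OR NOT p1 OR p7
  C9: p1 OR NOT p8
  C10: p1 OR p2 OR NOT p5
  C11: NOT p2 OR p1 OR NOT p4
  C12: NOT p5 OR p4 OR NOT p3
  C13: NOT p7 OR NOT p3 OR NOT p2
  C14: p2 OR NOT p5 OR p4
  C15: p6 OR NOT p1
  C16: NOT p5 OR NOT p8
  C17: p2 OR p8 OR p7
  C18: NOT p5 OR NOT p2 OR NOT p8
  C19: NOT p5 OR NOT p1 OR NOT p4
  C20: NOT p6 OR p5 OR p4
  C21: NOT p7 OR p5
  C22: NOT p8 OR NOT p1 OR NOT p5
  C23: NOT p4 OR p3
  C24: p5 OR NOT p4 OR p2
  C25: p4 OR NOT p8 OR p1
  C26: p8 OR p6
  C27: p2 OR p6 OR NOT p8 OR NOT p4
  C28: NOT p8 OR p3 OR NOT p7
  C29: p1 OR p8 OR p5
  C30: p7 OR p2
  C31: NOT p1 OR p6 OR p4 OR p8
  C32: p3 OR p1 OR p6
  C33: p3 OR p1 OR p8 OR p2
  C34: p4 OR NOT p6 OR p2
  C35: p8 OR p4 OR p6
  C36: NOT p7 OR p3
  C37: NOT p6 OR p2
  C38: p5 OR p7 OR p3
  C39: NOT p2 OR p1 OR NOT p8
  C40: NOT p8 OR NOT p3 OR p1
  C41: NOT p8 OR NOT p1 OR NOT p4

p1=true,  p2=true,  p3=false,  p4=false,  p5=true,  p6=true,  p7=false,  p8=false

Branch on p1: set p1 = true.
Unit clause (p6) forces p6 = true.
Unit clause (NOT p8) forces p8 = false.
Unit clause (p2) forces p2 = true.
Branch on p7: set p7 = false.
Unit clause (NOT p3) forces p3 = false.
Unit clause (p5) forces p5 = true.
Unit clause (NOT p4) forces p4 = false.
This assignment satisfies each clause.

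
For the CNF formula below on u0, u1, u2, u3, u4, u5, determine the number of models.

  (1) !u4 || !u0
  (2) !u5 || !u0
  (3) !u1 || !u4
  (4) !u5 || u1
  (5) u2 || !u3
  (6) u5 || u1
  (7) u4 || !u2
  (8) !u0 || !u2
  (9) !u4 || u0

There are 2^6 = 64 truth assignments over (u0, u1, u2, u3, u4, u5).
Split on u5. With u5 = true, the clauses containing u5 are satisfied and !u5 drops from the rest; 1 of the 2^5 = 32 assignments to the other variables satisfy what remains.
With u5 = false, by the same count on the reduced clause set, 2 assignments work.
(One model: u0=F, u1=T, u2=F, u3=F, u4=F, u5=F.)
Total: 1 + 2 = 3.

3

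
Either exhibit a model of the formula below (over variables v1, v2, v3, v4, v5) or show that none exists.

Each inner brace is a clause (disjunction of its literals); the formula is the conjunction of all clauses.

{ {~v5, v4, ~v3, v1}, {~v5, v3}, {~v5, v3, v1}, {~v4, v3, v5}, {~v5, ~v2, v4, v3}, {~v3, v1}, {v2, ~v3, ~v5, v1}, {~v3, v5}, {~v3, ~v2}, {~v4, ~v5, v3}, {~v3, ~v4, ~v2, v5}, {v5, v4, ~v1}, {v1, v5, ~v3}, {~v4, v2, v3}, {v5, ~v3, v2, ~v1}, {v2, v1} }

Case v5 = 1:
From the singleton clause (v3), v3 = 1.
From the singleton clause (v1), v1 = 1.
From the singleton clause (~v2), v2 = 0.
No clause remains; v4 is free.

v1=1,  v2=0,  v3=1,  v4=1,  v5=1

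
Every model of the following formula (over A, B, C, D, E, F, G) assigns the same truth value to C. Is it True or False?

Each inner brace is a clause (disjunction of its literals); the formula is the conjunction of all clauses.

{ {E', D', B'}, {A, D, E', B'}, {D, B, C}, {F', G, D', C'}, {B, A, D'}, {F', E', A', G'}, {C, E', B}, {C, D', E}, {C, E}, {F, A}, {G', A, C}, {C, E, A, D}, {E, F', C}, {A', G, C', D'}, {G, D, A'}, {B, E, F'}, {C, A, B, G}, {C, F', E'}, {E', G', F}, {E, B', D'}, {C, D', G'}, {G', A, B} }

Suppose C = 0.
(E) alone gives E = 1.
(B) alone gives B = 1.
(D') alone gives D = 0.
(A) alone gives A = 1.
(G) alone gives G = 1.
(F') alone gives F = 0.
But (F) is also a unit clause — contradiction.
So every satisfying assignment has C = True.

True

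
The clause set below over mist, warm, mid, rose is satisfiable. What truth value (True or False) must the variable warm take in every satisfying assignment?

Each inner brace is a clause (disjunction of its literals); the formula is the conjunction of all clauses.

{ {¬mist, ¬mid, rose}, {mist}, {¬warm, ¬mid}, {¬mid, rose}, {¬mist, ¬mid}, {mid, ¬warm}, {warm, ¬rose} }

Suppose warm = True.
From the singleton clause (mist), mist = True.
From the singleton clause (¬mid), mid = False.
Now (mid) is unsatisfied and unit — conflict.
So every satisfying assignment has warm = False.

False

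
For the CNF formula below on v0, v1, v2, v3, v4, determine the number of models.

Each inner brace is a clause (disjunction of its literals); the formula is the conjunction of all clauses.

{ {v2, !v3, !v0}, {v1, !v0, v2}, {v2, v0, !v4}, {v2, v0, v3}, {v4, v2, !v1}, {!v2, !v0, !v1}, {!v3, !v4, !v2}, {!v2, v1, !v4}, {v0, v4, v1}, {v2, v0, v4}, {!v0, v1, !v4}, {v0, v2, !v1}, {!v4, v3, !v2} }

5

There are 2^5 = 32 truth assignments over (v0, v1, v2, v3, v4).
Split on v3. With v3 = true, the clauses containing v3 are satisfied and !v3 drops from the rest; 2 of the 2^4 = 16 assignments to the other variables satisfy what remains.
With v3 = false, by the same count on the reduced clause set, 3 assignments work.
(One model: v0=F, v1=T, v2=T, v3=F, v4=F.)
Total: 2 + 3 = 5.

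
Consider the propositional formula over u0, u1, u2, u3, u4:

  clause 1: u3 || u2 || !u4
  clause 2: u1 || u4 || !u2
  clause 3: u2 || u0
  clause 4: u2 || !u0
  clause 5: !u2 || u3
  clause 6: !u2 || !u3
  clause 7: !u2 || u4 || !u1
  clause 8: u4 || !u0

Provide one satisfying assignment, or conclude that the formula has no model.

UNSATISFIABLE

Suppose u2 = true.
(u3) alone gives u3 = true.
That conflicts with the unit clause (!u3).
Undo u2 and try u2 = false.
(u0) alone gives u0 = true.
That conflicts with the unit clause (!u0).
Both values of u2 lead to a conflict.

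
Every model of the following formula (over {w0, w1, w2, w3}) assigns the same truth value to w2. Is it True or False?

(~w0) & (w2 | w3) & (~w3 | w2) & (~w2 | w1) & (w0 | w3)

True

Suppose w2 = 0.
(~w0) alone gives w0 = 0.
(w3) alone gives w3 = 1.
Now (~w3) is unsatisfied and unit — conflict.
So every satisfying assignment has w2 = True.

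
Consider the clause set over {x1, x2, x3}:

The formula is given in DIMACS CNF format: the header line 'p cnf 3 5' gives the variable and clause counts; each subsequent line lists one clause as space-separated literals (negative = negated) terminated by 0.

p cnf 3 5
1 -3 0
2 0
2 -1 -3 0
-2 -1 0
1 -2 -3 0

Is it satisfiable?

Yes

The clause (x2) is unit, so x2 = True.
The clause (¬x1) is unit, so x1 = False.
The clause (¬x3) is unit, so x3 = False.
Every clause now holds.
A satisfying assignment: x1 ↦ False, x2 ↦ True, x3 ↦ False.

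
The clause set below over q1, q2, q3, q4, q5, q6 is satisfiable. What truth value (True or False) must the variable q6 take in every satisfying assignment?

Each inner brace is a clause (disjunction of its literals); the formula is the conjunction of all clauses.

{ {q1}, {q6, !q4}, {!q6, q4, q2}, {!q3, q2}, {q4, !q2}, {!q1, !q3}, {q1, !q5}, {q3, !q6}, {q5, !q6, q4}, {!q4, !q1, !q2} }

Suppose q6 = true.
Unit clause (q1) forces q1 = true.
Unit clause (!q3) forces q3 = false.
That conflicts with the unit clause (q3).
So every satisfying assignment has q6 = False.

False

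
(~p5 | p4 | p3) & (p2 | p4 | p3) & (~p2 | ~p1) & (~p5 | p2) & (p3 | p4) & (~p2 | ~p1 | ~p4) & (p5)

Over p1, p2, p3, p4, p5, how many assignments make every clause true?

There are 2^5 = 32 truth assignments over (p1, p2, p3, p4, p5).
Split on p5. With p5 = 1, the clauses containing p5 are satisfied and ~p5 drops from the rest; 3 of the 2^4 = 16 assignments to the other variables satisfy what remains.
With p5 = 0, by the same count on the reduced clause set, 0 assignments work.
Total: 3 + 0 = 3.

3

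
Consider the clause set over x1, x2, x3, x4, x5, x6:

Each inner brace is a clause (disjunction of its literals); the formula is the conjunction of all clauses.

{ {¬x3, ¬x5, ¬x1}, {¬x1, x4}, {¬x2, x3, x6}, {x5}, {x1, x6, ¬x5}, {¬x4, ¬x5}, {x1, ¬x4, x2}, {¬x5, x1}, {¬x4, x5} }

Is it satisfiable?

Unsatisfiable

From the singleton clause (x5), x5 = True.
From the singleton clause (¬x4), x4 = False.
From the singleton clause (¬x1), x1 = False.
Now (x1) is unsatisfied and unit — conflict.
No assignment satisfies every clause.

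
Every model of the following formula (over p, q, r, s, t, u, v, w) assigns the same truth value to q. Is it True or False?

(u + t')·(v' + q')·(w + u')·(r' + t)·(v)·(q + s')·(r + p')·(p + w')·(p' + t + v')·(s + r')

False

Suppose q = 1.
From the singleton clause (v'), v = 0.
Now (v) is unsatisfied and unit — conflict.
So every satisfying assignment has q = False.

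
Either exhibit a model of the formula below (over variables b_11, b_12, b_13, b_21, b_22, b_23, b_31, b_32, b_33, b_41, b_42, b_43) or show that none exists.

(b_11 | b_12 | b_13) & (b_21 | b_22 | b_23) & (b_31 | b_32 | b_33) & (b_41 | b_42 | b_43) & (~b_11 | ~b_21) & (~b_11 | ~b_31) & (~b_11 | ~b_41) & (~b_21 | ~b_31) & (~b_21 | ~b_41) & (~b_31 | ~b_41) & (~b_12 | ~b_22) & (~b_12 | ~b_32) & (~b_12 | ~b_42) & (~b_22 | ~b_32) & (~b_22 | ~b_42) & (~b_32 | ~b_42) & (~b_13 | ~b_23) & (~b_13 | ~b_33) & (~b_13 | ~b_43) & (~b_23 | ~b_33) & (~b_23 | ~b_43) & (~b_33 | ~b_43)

Case b_11 = 0:
Case b_12 = 1:
Unit clause (~b_22) forces b_22 = 0.
Unit clause (~b_32) forces b_32 = 0.
Unit clause (~b_42) forces b_42 = 0.
Case b_21 = 1:
Unit clause (~b_31) forces b_31 = 0.
Unit clause (b_33) forces b_33 = 1.
Unit clause (~b_41) forces b_41 = 0.
Unit clause (b_43) forces b_43 = 1.
That conflicts with the unit clause (~b_43).
Backtrack on b_21: now try b_21 = 0.
Unit clause (b_23) forces b_23 = 1.
Unit clause (~b_13) forces b_13 = 0.
Unit clause (~b_33) forces b_33 = 0.
Unit clause (b_31) forces b_31 = 1.
Unit clause (~b_41) forces b_41 = 0.
Unit clause (b_43) forces b_43 = 1.
That conflicts with the unit clause (~b_43).
Either choice for b_21 ends in contradiction.
Backtrack on b_12: now try b_12 = 0.
Unit clause (b_13) forces b_13 = 1.
Unit clause (~b_23) forces b_23 = 0.
Unit clause (~b_33) forces b_33 = 0.
Unit clause (~b_43) forces b_43 = 0.
Case b_21 = 1:
Unit clause (~b_31) forces b_31 = 0.
Unit clause (b_32) forces b_32 = 1.
Unit clause (~b_41) forces b_41 = 0.
Unit clause (b_42) forces b_42 = 1.
That conflicts with the unit clause (~b_42).
Backtrack on b_21: now try b_21 = 0.
Unit clause (b_22) forces b_22 = 1.
Unit clause (~b_32) forces b_32 = 0.
Unit clause (b_31) forces b_31 = 1.
Unit clause (~b_41) forces b_41 = 0.
Unit clause (b_42) forces b_42 = 1.
That conflicts with the unit clause (~b_42).
Either choice for b_21 ends in contradiction.
Either choice for b_12 ends in contradiction.
Backtrack on b_11: now try b_11 = 1.
Unit clause (~b_21) forces b_21 = 0.
Unit clause (~b_31) forces b_31 = 0.
Unit clause (~b_41) forces b_41 = 0.
Case b_22 = 1:
Unit clause (~b_12) forces b_12 = 0.
Unit clause (~b_32) forces b_32 = 0.
Unit clause (b_33) forces b_33 = 1.
Unit clause (~b_42) forces b_42 = 0.
Unit clause (b_43) forces b_43 = 1.
That conflicts with the unit clause (~b_43).
Backtrack on b_22: now try b_22 = 0.
Unit clause (b_23) forces b_23 = 1.
Unit clause (~b_13) forces b_13 = 0.
Unit clause (~b_33) forces b_33 = 0.
Unit clause (b_32) forces b_32 = 1.
Unit clause (~b_12) forces b_12 = 0.
Unit clause (~b_42) forces b_42 = 0.
Unit clause (b_43) forces b_43 = 1.
That conflicts with the unit clause (~b_43).
Either choice for b_22 ends in contradiction.
Either choice for b_11 ends in contradiction.

UNSATISFIABLE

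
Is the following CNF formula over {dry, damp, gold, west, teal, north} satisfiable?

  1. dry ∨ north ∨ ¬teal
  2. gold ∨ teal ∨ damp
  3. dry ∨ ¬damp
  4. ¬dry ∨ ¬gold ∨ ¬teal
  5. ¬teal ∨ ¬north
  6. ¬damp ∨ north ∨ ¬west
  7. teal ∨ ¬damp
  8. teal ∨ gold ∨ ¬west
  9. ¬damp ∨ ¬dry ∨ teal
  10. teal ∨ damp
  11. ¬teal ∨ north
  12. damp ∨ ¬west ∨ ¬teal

No, unsatisfiable

Suppose dry = True.
Suppose gold = False.
Suppose teal = True.
Unit clause (¬north) forces north = False.
That conflicts with the unit clause (north).
So teal must be the other value — set teal = False.
Unit clause (damp) forces damp = True.
That conflicts with the unit clause (¬damp).
Either choice for teal ends in contradiction.
So gold must be the other value — set gold = True.
Unit clause (¬teal) forces teal = False.
Unit clause (¬damp) forces damp = False.
That conflicts with the unit clause (damp).
Either choice for gold ends in contradiction.
So dry must be the other value — set dry = False.
Unit clause (¬damp) forces damp = False.
Unit clause (teal) forces teal = True.
Unit clause (north) forces north = True.
That conflicts with the unit clause (¬north).
Either choice for dry ends in contradiction.
No assignment satisfies every clause.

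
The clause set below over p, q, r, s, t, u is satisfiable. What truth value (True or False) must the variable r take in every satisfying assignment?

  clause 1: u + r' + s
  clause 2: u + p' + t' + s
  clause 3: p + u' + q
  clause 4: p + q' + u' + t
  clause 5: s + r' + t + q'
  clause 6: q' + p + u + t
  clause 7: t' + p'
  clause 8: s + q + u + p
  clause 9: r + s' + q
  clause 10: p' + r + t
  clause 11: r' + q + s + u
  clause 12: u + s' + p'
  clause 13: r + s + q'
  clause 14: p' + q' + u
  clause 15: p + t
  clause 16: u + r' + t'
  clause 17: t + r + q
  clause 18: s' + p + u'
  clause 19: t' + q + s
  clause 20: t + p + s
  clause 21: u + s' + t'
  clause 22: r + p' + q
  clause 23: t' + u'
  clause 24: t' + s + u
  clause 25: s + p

True

Suppose r = 0.
Try t = 0.
(p') alone gives p = 0.
Now (p) is unsatisfied and unit — conflict.
That branch fails; take t = 1 instead.
(p') alone gives p = 0.
(u') alone gives u = 0.
(s') alone gives s = 0.
Now (s) is unsatisfied and unit — conflict.
Either choice for t ends in contradiction.
So every satisfying assignment has r = True.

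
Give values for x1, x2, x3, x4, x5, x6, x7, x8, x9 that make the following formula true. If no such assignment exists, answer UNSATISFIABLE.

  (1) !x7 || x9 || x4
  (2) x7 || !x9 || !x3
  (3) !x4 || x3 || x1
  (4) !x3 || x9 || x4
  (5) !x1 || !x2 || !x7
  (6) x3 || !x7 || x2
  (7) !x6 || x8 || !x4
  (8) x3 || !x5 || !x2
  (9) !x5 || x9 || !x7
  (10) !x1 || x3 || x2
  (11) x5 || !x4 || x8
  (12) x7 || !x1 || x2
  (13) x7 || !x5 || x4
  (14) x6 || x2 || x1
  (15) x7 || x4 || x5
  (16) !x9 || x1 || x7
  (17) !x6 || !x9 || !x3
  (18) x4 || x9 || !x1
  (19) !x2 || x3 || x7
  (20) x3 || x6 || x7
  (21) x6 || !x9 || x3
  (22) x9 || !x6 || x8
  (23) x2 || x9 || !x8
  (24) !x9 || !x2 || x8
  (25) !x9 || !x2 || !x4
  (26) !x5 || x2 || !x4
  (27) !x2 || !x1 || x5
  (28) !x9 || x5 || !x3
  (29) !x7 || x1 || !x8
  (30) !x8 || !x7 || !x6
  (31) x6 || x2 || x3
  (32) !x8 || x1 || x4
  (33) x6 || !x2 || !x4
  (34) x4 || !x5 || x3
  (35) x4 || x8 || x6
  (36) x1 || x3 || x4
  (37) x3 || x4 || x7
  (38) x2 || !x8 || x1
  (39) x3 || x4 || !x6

x1=true; x2=false; x3=true; x4=false; x5=true; x6=false; x7=true; x8=true; x9=true

Case x7 = true:
Case x9 = true:
Case x1 = true:
The clause (!x2) is unit, so x2 = false.
The clause (x3) is unit, so x3 = true.
The clause (!x6) is unit, so x6 = false.
The clause (x5) is unit, so x5 = true.
The clause (!x4) is unit, so x4 = false.
The clause (x8) is unit, so x8 = true.
All clauses are satisfied.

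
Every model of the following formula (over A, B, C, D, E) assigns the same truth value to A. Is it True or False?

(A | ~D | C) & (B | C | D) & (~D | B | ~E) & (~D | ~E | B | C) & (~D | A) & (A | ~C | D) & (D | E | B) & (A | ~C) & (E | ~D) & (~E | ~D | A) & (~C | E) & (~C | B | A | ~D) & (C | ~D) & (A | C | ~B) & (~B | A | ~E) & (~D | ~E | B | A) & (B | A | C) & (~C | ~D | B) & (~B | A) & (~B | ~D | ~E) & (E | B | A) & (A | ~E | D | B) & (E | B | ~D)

Suppose A = 0.
(~D) alone gives D = 0.
(~C) alone gives C = 0.
(B) alone gives B = 1.
But (~B) is also a unit clause — contradiction.
So every satisfying assignment has A = True.

True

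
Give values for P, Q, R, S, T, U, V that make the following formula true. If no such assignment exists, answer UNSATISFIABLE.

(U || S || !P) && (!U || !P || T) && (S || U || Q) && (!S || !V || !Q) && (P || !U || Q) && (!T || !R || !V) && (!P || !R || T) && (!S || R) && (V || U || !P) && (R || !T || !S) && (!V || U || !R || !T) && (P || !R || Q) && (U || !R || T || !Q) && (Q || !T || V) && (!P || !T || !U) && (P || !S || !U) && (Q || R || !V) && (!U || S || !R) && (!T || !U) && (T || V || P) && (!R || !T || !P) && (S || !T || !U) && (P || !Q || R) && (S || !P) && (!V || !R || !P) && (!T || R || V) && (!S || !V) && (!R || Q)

P=false, Q=true, R=true, S=false, T=true, U=false, V=false

Try S = false.
The clause (!P) is unit, so P = false.
Try U = false.
The clause (Q) is unit, so Q = true.
The clause (R) is unit, so R = true.
The clause (T) is unit, so T = true.
The clause (!V) is unit, so V = false.
Every clause now holds.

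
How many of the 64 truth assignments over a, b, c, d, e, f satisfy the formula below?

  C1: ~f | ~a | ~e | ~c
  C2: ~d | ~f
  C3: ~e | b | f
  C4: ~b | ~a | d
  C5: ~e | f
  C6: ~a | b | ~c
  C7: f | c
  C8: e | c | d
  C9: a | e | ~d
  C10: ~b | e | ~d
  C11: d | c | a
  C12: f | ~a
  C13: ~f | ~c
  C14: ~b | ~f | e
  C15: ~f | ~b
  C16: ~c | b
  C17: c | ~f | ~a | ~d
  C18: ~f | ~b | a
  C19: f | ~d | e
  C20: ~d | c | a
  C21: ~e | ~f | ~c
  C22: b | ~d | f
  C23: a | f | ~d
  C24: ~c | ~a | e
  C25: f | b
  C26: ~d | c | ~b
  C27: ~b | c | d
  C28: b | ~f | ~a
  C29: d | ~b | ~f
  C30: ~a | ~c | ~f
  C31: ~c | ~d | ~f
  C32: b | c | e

1

There are 2^6 = 64 truth assignments over (a, b, c, d, e, f).
Split on f. With f = 1, the clauses containing f are satisfied and ~f drops from the rest; 0 of the 2^5 = 32 assignments to the other variables satisfy what remains.
With f = 0, by the same count on the reduced clause set, 1 assignment works.
Total: 0 + 1 = 1.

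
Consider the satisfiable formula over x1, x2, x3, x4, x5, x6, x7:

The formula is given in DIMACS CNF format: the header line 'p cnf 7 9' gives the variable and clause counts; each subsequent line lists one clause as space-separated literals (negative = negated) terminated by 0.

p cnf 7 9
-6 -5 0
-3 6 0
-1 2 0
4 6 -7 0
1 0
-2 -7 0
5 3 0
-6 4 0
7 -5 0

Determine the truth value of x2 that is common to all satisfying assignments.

True

Suppose x2 = False.
The clause (¬x1) is unit, so x1 = False.
Now (x1) is unsatisfied and unit — conflict.
So every satisfying assignment has x2 = True.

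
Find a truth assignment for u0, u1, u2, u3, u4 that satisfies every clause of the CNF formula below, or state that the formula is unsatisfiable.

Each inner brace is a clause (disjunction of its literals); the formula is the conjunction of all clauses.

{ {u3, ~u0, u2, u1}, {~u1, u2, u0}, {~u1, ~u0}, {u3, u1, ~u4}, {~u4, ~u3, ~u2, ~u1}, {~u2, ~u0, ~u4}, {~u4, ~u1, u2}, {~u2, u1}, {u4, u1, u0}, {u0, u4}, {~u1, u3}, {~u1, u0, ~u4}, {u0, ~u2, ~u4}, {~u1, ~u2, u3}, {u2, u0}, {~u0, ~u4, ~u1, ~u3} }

Suppose u1 = 0.
From the singleton clause (~u2), u2 = 0.
From the singleton clause (u0), u0 = 1.
From the singleton clause (u3), u3 = 1.
No clause remains; u4 is free.

u0: 1,  u1: 0,  u2: 0,  u3: 1,  u4: 1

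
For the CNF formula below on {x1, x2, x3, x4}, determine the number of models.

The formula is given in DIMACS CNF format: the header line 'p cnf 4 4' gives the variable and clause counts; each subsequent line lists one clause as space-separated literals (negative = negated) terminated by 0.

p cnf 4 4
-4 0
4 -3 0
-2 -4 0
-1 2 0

There are 2^4 = 16 truth assignments over (x1, x2, x3, x4).
Check each against the 4 clauses (columns in the order x1, x2, x3, x4):
  F F F F  ✓ satisfies all
  F F F T  ✗ fails (¬x4)
  F F T F  ✗ fails (x4 ∨ ¬x3)
  F F T T  ✗ fails (¬x4)
  F T F F  ✓ satisfies all
  F T F T  ✗ fails (¬x4)
  F T T F  ✗ fails (x4 ∨ ¬x3)
  F T T T  ✗ fails (¬x4)
  T F F F  ✗ fails (¬x1 ∨ x2)
  T F F T  ✗ fails (¬x4)
  T F T F  ✗ fails (x4 ∨ ¬x3)
  T F T T  ✗ fails (¬x4)
  T T F F  ✓ satisfies all
  T T F T  ✗ fails (¬x4)
  T T T F  ✗ fails (x4 ∨ ¬x3)
  T T T T  ✗ fails (¬x4)
3 of the 16 rows are models.

3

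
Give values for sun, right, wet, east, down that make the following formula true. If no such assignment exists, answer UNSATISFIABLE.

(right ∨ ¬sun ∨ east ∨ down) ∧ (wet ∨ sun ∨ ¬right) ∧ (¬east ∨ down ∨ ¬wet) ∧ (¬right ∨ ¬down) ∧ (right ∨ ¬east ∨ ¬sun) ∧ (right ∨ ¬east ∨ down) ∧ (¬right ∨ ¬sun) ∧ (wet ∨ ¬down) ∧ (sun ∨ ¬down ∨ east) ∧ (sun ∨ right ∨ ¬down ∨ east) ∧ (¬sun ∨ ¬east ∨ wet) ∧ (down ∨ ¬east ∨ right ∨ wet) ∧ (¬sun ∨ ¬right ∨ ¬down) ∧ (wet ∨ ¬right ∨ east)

Suppose right = False.
Suppose east = False.
Suppose sun = False.
The clause (¬down) is unit, so down = False.
Every clause is now satisfied; wet is unconstrained.

sun=False, right=False, wet=False, east=False, down=False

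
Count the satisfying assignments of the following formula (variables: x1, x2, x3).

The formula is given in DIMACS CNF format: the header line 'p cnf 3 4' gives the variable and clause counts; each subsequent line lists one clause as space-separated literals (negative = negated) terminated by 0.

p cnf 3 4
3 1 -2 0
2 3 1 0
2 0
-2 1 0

2

There are 2^3 = 8 truth assignments over (x1, x2, x3).
Split on x2. With x2 = True, the clauses containing x2 are satisfied and ¬x2 drops from the rest; 2 of the 2^2 = 4 assignments to the other variables satisfy what remains.
With x2 = False, by the same count on the reduced clause set, 0 assignments work.
Total: 2 + 0 = 2.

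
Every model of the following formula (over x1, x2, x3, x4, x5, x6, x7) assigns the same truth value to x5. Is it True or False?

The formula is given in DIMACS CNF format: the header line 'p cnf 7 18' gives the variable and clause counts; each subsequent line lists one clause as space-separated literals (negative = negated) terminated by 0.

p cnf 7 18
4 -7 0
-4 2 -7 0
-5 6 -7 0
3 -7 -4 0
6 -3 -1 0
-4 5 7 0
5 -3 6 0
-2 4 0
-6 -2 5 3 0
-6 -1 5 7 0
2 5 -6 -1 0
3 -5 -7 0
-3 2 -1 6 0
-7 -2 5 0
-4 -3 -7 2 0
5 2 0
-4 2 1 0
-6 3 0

True

Suppose x5 = False.
The clause (x2) is unit, so x2 = True.
The clause (x4) is unit, so x4 = True.
The clause (x7) is unit, so x7 = True.
But (¬x7) is also a unit clause — contradiction.
So every satisfying assignment has x5 = True.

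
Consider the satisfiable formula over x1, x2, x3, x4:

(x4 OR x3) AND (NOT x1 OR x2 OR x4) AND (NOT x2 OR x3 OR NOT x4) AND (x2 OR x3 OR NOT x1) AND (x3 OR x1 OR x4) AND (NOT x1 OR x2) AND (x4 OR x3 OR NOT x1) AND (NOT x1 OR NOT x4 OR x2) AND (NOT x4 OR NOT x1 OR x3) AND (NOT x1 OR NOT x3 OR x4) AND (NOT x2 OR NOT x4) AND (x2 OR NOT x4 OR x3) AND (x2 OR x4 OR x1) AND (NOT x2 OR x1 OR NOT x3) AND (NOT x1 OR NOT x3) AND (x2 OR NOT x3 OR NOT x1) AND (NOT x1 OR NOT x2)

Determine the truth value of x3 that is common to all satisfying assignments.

True

Suppose x3 = false.
The clause (x4) is unit, so x4 = true.
The clause (NOT x2) is unit, so x2 = false.
Now (x2) is unsatisfied and unit — conflict.
So every satisfying assignment has x3 = True.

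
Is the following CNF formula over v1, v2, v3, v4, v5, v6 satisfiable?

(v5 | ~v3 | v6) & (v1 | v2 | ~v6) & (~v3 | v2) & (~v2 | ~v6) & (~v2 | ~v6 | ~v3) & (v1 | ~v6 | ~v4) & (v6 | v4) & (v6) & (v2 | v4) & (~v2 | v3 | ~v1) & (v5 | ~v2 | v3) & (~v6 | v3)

Unit clause (v6) forces v6 = 1.
Unit clause (~v2) forces v2 = 0.
Unit clause (v1) forces v1 = 1.
Unit clause (~v3) forces v3 = 0.
That conflicts with the unit clause (v3).
No assignment satisfies every clause.

Unsatisfiable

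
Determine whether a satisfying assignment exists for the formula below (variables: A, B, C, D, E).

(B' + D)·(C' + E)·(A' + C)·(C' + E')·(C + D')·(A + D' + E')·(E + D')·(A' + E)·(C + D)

No, unsatisfiable

Case B = 0:
Case C = 0:
(A') alone gives A = 0.
(D') alone gives D = 0.
That conflicts with the unit clause (D).
Backtrack on C: now try C = 1.
(E) alone gives E = 1.
That conflicts with the unit clause (E').
Both values of C lead to a conflict.
Backtrack on B: now try B = 1.
(D) alone gives D = 1.
(C) alone gives C = 1.
(E) alone gives E = 1.
That conflicts with the unit clause (E').
Both values of B lead to a conflict.
No assignment satisfies every clause.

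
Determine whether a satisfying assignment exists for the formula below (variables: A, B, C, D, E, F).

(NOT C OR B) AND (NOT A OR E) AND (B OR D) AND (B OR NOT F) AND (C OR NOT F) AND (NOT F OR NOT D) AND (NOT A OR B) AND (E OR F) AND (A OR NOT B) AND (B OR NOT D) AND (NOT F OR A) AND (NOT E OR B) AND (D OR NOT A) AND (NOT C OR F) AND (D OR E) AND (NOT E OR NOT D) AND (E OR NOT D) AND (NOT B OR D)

No

Case C = false:
Unit clause (NOT F) forces F = false.
Unit clause (E) forces E = true.
Unit clause (B) forces B = true.
Unit clause (A) forces A = true.
Unit clause (D) forces D = true.
Now (NOT D) is unsatisfied and unit — conflict.
So C must be the other value — set C = true.
Unit clause (B) forces B = true.
Unit clause (A) forces A = true.
Unit clause (E) forces E = true.
Unit clause (D) forces D = true.
Now (NOT D) is unsatisfied and unit — conflict.
Either choice for C ends in contradiction.
No assignment satisfies every clause.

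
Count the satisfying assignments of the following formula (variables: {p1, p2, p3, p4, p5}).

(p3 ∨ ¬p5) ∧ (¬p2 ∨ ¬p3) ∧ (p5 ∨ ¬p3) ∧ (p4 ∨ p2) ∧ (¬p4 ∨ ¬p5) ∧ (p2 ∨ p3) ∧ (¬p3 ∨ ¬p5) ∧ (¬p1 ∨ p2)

There are 2^5 = 32 truth assignments over (p1, p2, p3, p4, p5).
Split on p5. With p5 = True, the clauses containing p5 are satisfied and ¬p5 drops from the rest; 0 of the 2^4 = 16 assignments to the other variables satisfy what remains.
With p5 = False, by the same count on the reduced clause set, 4 assignments work.
Total: 0 + 4 = 4.

4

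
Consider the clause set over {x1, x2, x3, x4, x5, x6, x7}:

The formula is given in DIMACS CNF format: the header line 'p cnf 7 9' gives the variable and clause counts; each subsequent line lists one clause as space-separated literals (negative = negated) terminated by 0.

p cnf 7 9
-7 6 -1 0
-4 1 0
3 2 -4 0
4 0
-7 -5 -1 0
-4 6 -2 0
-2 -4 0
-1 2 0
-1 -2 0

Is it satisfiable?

Unsatisfiable

The clause (x4) is unit, so x4 = True.
The clause (x1) is unit, so x1 = True.
The clause (¬x2) is unit, so x2 = False.
That conflicts with the unit clause (x2).
No assignment satisfies every clause.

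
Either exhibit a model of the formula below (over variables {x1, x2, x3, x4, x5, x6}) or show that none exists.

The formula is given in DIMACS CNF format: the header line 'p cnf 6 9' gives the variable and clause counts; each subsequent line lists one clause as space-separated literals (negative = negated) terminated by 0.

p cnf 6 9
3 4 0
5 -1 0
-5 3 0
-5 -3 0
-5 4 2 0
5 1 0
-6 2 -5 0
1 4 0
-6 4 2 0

Try x3 = True.
The clause (¬x5) is unit, so x5 = False.
The clause (¬x1) is unit, so x1 = False.
Now (x1) is unsatisfied and unit — conflict.
Undo x3 and try x3 = False.
The clause (x4) is unit, so x4 = True.
The clause (¬x5) is unit, so x5 = False.
The clause (¬x1) is unit, so x1 = False.
Now (x1) is unsatisfied and unit — conflict.
Either choice for x3 ends in contradiction.

UNSATISFIABLE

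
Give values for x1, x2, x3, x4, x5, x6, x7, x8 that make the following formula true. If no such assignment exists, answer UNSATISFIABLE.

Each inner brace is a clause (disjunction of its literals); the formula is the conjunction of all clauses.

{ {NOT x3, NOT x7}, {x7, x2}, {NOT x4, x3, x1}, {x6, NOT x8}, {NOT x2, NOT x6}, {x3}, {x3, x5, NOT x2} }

x1 ↦ true; x2 ↦ true; x3 ↦ true; x4 ↦ false; x5 ↦ true; x6 ↦ false; x7 ↦ false; x8 ↦ false

From the singleton clause (x3), x3 = true.
From the singleton clause (NOT x7), x7 = false.
From the singleton clause (x2), x2 = true.
From the singleton clause (NOT x6), x6 = false.
From the singleton clause (NOT x8), x8 = false.
Every clause is now satisfied; x1, x4, x5 are unconstrained.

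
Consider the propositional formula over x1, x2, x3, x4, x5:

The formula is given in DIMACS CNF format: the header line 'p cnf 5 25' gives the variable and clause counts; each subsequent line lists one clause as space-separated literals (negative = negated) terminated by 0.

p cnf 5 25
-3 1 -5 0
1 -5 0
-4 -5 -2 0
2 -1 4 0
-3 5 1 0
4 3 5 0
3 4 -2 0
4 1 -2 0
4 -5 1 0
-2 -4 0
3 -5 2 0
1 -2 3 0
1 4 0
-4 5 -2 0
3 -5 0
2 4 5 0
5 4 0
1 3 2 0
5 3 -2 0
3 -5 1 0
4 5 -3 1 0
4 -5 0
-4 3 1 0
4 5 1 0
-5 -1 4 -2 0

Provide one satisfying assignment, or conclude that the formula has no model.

x1: True; x2: False; x3: True; x4: True; x5: False

Case x1 = True:
Case x2 = False:
From the singleton clause (x4), x4 = True.
Case x3 = True:
No clause remains; x5 is free.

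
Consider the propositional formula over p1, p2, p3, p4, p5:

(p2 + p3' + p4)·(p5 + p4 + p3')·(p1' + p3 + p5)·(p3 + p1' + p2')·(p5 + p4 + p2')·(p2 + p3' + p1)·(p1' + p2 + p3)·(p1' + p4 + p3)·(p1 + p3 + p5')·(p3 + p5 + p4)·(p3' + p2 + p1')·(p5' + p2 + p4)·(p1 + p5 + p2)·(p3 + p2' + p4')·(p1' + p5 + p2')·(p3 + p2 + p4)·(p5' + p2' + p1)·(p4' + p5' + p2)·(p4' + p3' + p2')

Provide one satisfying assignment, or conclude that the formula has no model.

Case p2 = 1:
Case p3 = 1:
From the singleton clause (p4'), p4 = 0.
From the singleton clause (p5), p5 = 1.
From the singleton clause (p1), p1 = 1.
Every clause now holds.

p1 ↦ 1; p2 ↦ 1; p3 ↦ 1; p4 ↦ 0; p5 ↦ 1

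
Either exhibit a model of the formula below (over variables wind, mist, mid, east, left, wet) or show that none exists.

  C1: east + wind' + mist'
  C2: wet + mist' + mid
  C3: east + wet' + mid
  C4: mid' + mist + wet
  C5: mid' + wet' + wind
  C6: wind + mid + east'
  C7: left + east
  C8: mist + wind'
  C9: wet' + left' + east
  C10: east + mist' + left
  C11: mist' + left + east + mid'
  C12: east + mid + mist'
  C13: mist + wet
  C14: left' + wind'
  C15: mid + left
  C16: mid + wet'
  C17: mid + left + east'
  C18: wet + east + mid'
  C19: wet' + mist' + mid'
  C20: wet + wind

Branch on left: set left = 0.
The clause (east) is unit, so east = 1.
The clause (mid) is unit, so mid = 1.
Branch on mist: set mist = 1.
The clause (wet') is unit, so wet = 0.
The clause (wind) is unit, so wind = 1.
This assignment satisfies each clause.

wind=1; mist=1; mid=1; east=1; left=0; wet=0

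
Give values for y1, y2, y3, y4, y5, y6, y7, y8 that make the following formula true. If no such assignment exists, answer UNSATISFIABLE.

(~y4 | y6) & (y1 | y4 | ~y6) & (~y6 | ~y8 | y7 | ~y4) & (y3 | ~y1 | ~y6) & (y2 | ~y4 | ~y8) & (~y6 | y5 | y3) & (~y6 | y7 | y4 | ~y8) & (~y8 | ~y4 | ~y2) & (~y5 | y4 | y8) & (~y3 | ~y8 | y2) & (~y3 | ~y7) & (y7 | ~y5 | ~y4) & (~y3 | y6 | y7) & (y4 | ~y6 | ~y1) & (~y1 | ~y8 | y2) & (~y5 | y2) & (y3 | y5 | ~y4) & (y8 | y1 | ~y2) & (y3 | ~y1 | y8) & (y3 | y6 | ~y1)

Try y4 = 0.
Try y1 = 0.
The clause (~y6) is unit, so y6 = 0.
Try y5 = 0.
Try y3 = 0.
Try y8 = 1.
No clause remains; y2, y7 are free.

y1=0,  y2=1,  y3=0,  y4=0,  y5=0,  y6=0,  y7=1,  y8=1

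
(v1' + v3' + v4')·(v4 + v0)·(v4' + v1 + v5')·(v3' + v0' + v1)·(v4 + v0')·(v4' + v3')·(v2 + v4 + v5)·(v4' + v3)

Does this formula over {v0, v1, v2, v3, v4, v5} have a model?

No

Case v4 = 1:
The clause (v3') is unit, so v3 = 0.
That conflicts with the unit clause (v3).
That branch fails; take v4 = 0 instead.
The clause (v0) is unit, so v0 = 1.
That conflicts with the unit clause (v0').
Both values of v4 lead to a conflict.
No assignment satisfies every clause.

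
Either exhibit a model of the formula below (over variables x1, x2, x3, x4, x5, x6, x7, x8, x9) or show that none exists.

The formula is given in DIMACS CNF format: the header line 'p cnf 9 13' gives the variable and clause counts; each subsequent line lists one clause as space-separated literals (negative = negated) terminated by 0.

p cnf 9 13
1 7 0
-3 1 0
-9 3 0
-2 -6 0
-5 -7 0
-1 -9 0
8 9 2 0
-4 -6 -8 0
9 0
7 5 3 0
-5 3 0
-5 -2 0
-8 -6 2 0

UNSATISFIABLE

From the singleton clause (x9), x9 = True.
From the singleton clause (x3), x3 = True.
From the singleton clause (x1), x1 = True.
But (¬x1) is also a unit clause — contradiction.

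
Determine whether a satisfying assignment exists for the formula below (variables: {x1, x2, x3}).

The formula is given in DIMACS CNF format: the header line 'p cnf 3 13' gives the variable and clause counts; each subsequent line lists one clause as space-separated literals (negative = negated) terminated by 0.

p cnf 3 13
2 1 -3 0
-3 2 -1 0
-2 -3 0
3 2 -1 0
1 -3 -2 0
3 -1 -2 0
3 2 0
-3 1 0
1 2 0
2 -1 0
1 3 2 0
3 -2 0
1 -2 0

No, unsatisfiable

Branch on x2: set x2 = False.
From the singleton clause (x3), x3 = True.
From the singleton clause (x1), x1 = True.
But (¬x1) is also a unit clause — contradiction.
That branch fails; take x2 = True instead.
From the singleton clause (¬x3), x3 = False.
But (x3) is also a unit clause — contradiction.
Both values of x2 lead to a conflict.
No assignment satisfies every clause.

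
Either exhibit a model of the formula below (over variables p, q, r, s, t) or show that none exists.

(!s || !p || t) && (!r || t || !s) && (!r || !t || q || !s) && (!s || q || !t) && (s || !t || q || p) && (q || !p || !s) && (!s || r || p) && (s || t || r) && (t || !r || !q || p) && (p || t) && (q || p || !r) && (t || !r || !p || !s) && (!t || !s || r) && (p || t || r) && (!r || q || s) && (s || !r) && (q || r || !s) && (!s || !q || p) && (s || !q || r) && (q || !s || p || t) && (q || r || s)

Suppose p = true.
Suppose s = true.
From the singleton clause (t), t = true.
From the singleton clause (q), q = true.
From the singleton clause (r), r = true.
All clauses are satisfied.

p: true,  q: true,  r: true,  s: true,  t: true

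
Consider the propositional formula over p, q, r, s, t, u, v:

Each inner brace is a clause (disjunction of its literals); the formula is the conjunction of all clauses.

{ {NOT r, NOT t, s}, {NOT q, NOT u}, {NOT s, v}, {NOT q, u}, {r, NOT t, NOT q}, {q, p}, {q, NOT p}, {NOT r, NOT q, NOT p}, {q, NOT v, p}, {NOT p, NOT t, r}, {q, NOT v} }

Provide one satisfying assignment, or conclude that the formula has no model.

Suppose q = false.
The clause (p) is unit, so p = true.
But (NOT p) is also a unit clause — contradiction.
Backtrack on q: now try q = true.
The clause (NOT u) is unit, so u = false.
But (u) is also a unit clause — contradiction.
Both values of q lead to a conflict.

UNSATISFIABLE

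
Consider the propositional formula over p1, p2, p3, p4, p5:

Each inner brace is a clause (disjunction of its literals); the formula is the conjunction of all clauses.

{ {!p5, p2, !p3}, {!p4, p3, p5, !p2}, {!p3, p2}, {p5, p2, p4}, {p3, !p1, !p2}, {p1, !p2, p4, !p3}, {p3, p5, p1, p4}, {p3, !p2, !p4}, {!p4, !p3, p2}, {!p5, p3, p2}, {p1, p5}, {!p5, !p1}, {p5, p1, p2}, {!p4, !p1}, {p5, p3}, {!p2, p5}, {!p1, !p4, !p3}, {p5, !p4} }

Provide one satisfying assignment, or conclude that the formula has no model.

p1=false,  p2=true,  p3=true,  p4=true,  p5=true

Try p3 = true.
The clause (p2) is unit, so p2 = true.
The clause (p5) is unit, so p5 = true.
The clause (!p1) is unit, so p1 = false.
The clause (p4) is unit, so p4 = true.
This assignment satisfies each clause.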